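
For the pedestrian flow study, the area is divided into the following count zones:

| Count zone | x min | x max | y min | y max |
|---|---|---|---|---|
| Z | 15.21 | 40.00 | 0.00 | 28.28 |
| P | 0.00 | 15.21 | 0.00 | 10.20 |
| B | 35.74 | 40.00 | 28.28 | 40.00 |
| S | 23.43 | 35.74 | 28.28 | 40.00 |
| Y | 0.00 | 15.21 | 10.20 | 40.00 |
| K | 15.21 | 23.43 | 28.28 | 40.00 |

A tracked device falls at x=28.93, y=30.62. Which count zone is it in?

S

The point has x = 28.93 and y = 30.62.
Only S satisfies 23.43 ≤ x ≤ 35.74 and 28.28 ≤ y ≤ 40.00.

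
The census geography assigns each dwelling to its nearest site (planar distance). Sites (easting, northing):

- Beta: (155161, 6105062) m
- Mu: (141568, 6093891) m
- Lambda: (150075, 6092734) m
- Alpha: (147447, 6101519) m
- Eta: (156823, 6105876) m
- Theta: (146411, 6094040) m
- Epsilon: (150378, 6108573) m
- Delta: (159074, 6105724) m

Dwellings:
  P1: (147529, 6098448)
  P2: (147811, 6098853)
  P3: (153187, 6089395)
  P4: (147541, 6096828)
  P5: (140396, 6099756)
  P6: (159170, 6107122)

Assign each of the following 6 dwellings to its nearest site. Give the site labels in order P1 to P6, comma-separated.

Alpha, Alpha, Lambda, Theta, Mu, Delta

P1 → Alpha (d²=9437765.00)
P2 → Alpha (d²=7240052.00)
P3 → Lambda (d²=20833465.00)
P4 → Theta (d²=9049844.00)
P5 → Mu (d²=35771809.00)
P6 → Delta (d²=1963620.00)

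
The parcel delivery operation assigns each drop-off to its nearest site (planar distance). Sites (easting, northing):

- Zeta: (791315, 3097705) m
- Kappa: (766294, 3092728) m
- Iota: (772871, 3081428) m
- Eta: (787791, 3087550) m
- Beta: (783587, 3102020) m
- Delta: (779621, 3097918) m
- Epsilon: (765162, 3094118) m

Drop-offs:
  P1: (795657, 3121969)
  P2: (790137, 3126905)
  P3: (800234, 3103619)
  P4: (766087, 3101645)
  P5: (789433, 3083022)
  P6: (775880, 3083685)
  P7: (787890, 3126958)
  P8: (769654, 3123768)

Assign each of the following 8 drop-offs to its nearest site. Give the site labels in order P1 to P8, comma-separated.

P1 → Beta (d²=543647501.00)
P2 → Beta (d²=662165725.00)
P3 → Zeta (d²=114523957.00)
P4 → Epsilon (d²=57511354.00)
P5 → Eta (d²=23198948.00)
P6 → Iota (d²=14148130.00)
P7 → Beta (d²=640419653.00)
P8 → Beta (d²=667103993.00)

Beta, Beta, Zeta, Epsilon, Eta, Iota, Beta, Beta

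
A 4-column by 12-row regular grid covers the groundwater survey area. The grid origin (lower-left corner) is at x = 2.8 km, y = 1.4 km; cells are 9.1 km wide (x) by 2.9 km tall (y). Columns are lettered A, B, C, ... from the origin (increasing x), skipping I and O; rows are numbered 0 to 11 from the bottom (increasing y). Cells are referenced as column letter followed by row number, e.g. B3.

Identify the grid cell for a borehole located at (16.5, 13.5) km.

B4

Column index: ⌊(16.5 − 2.8) / 9.1⌋ = ⌊1.505⌋ = 1 → column B
Row offset from origin: ⌊(13.5 − 1.4) / 2.9⌋ = ⌊4.172⌋ = 4 → row 4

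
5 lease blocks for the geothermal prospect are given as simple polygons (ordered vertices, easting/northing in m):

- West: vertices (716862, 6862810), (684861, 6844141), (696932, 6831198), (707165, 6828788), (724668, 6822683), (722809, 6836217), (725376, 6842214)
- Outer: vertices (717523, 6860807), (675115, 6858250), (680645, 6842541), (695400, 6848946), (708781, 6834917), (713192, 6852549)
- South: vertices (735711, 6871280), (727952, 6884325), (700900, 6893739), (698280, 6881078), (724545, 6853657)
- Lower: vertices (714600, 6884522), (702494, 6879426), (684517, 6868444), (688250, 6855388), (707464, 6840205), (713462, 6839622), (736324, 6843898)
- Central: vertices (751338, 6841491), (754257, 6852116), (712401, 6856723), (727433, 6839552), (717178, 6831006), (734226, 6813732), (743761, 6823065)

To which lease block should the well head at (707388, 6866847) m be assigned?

Lower

Cast a ray rightward from (707388, 6866847). For each polygon, the edges (by vertex number in listed order) whose endpoints lie on opposite sides of northing = 6866847, where each meets that height, and whether that is right or left of the point:
West: no edge straddles that height → 0 crossings.
Outer: no edge straddles that height → 0 crossings.
South: 4–5 at easting≈711911.1 (right), 5–1 at easting≈732902.2 (right) → 2 crossings.
Lower: 3–4 at easting≈684973.6 (left), 7–1 at easting≈724051.8 (right) → 1 crossing.
Central: no edge straddles that height → 0 crossings.
Only Lower has an odd count, so the point is inside Lower.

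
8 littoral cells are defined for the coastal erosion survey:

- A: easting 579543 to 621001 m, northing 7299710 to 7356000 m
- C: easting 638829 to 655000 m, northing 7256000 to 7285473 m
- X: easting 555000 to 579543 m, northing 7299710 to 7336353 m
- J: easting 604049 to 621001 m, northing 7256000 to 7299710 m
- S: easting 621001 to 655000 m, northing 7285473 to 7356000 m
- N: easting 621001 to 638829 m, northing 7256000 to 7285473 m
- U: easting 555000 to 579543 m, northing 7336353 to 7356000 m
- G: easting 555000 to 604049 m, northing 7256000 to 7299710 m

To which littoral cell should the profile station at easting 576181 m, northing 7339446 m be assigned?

U

The point has easting = 576181 and northing = 7339446.
Only U satisfies 555000 ≤ easting ≤ 579543 and 7336353 ≤ northing ≤ 7356000.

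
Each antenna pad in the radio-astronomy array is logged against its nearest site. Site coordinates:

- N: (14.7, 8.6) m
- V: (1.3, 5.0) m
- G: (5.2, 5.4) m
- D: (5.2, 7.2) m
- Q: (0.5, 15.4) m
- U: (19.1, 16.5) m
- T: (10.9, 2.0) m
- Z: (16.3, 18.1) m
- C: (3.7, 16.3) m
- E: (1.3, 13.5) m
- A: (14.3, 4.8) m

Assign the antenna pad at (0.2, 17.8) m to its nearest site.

Squared distances to each site:
N: 294.890; V: 165.050; G: 178.760; D: 137.360; Q: 5.850; U: 358.900; T: 364.130; Z: 259.300; C: 14.500; E: 19.700; A: 367.810.
Minimum at Q.

Q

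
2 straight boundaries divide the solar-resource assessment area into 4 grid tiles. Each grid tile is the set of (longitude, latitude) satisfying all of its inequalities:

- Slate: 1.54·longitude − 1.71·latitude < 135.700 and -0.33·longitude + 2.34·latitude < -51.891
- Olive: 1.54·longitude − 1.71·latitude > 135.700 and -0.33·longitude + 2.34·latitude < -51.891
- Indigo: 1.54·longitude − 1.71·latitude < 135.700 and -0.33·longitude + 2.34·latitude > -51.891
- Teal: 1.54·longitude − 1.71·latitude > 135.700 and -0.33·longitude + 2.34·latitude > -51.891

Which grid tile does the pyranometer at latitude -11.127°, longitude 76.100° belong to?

Teal

1.54·76.100 − 1.71·-11.127 = 136.221, which is > 135.700
-0.33·76.100 + 2.34·-11.127 = -51.150, which is > -51.891
This sign pattern matches Teal.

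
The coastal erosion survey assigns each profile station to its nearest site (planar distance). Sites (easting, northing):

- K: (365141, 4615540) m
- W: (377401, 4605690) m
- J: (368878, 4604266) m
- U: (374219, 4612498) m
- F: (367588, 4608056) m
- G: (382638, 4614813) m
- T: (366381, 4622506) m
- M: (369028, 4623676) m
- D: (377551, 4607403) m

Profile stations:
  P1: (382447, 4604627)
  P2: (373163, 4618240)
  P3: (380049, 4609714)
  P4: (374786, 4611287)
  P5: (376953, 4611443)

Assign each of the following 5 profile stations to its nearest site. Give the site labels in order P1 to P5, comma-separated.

P1 → W (d²=26592085.00)
P2 → U (d²=34085700.00)
P3 → D (d²=11580725.00)
P4 → U (d²=1788010.00)
P5 → U (d²=8587781.00)

W, U, D, U, U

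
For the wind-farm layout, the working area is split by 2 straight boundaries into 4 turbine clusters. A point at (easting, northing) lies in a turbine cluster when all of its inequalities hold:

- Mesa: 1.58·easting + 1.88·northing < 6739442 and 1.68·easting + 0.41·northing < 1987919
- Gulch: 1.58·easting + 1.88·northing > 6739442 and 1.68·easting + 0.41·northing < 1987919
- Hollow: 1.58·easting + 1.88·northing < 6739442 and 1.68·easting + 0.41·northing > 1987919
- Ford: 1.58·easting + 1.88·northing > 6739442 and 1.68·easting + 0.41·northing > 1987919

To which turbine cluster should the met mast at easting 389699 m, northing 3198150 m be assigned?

Mesa

1.58·389699 + 1.88·3198150 = 6628246.420, which is < 6739442
1.68·389699 + 0.41·3198150 = 1965935.820, which is < 1987919
This sign pattern matches Mesa.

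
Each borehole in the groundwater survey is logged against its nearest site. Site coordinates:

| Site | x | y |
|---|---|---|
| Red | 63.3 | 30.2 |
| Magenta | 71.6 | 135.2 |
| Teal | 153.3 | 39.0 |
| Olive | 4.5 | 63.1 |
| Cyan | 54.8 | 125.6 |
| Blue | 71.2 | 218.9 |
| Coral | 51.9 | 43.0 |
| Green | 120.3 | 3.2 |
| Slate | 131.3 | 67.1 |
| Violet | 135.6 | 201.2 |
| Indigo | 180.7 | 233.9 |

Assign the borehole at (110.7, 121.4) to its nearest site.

Magenta

Squared distances to each site:
Red: 10564.200; Magenta: 1719.250; Teal: 8604.520; Olive: 14677.330; Cyan: 3142.450; Blue: 11066.500; Coral: 9604.000; Green: 14063.400; Slate: 3372.850; Violet: 6988.050; Indigo: 17556.250.
Minimum at Magenta.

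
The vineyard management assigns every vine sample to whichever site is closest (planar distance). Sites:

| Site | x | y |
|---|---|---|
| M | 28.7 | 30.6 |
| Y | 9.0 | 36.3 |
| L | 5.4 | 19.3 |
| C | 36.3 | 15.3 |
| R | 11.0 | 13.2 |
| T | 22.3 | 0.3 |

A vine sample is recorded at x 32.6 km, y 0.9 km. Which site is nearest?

T

Squared distances to each site:
M: 897.300; Y: 1810.120; L: 1078.400; C: 221.050; R: 617.850; T: 106.450.
Minimum at T.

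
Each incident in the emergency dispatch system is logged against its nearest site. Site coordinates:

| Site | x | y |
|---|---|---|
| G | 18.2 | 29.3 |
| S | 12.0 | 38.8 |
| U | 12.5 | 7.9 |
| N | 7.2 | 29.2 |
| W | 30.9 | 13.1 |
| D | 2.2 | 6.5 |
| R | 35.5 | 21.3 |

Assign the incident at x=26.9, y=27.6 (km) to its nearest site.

G

Squared distances to each site:
G: 78.580; S: 347.450; U: 595.450; N: 390.650; W: 226.250; D: 1055.300; R: 113.650.
Minimum at G.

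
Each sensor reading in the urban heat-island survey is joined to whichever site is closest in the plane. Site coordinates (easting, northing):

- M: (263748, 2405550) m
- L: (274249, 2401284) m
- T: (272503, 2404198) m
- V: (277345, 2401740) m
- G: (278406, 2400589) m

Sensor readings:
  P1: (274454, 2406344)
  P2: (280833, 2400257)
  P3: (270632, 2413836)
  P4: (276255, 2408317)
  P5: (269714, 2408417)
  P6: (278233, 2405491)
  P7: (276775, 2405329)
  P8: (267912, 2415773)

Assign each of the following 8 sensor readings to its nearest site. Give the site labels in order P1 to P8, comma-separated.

P1 → T (d²=8411717.00)
P2 → G (d²=6000553.00)
P3 → T (d²=96391685.00)
P4 → T (d²=31043665.00)
P5 → T (d²=25578482.00)
P6 → V (d²=14858545.00)
P7 → V (d²=13205821.00)
P8 → M (d²=121848625.00)

T, G, T, T, T, V, V, M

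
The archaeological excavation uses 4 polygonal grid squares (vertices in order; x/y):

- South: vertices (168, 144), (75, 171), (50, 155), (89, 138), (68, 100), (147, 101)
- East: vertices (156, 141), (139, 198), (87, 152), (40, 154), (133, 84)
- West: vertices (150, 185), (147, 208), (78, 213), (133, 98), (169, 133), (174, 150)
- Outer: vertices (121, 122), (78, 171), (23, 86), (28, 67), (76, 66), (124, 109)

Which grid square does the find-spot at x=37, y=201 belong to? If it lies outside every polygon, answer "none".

Cast a ray rightward from (37, 201). For each polygon, the edges (by vertex number in listed order) whose endpoints lie on opposite sides of y = 201, where each meets that height, and whether that is right or left of the point:
South: no edge straddles that height → 0 crossings.
East: no edge straddles that height → 0 crossings.
West: 1–2 at x≈147.9 (right), 3–4 at x≈83.7 (right) → 2 crossings.
Outer: no edge straddles that height → 0 crossings.
All counts are even, so the point lies outside every listed polygon.

none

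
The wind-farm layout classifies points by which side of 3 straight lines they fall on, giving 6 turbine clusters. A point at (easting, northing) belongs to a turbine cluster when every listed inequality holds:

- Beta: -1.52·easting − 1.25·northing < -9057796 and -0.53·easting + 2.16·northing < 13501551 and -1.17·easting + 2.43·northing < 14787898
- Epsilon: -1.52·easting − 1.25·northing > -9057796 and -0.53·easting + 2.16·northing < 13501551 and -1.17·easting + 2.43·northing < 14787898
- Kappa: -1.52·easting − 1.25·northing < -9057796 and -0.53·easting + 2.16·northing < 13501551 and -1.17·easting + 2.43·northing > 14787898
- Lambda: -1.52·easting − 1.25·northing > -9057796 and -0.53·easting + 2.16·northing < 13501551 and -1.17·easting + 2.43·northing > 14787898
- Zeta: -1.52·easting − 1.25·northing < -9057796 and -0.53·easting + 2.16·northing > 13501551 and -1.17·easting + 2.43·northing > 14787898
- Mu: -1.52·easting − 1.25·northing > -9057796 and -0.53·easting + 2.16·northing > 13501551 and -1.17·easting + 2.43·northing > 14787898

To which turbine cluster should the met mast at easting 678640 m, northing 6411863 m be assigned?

-1.52·678640 − 1.25·6411863 = -9046361.550, which is > -9057796
-0.53·678640 + 2.16·6411863 = 13489944.880, which is < 13501551
-1.17·678640 + 2.43·6411863 = 14786818.290, which is < 14787898
This sign pattern matches Epsilon.

Epsilon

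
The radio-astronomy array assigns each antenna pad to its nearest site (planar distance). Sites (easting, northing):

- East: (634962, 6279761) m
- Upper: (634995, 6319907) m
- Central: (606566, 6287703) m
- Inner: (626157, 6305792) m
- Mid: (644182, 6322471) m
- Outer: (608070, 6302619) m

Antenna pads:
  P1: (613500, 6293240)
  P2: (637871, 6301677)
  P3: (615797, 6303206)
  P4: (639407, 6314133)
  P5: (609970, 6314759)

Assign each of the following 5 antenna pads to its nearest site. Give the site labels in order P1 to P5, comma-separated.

Central, Inner, Outer, Upper, Outer

P1 → Central (d²=78738725.00)
P2 → Inner (d²=154151021.00)
P3 → Outer (d²=60051098.00)
P4 → Upper (d²=52804820.00)
P5 → Outer (d²=150989600.00)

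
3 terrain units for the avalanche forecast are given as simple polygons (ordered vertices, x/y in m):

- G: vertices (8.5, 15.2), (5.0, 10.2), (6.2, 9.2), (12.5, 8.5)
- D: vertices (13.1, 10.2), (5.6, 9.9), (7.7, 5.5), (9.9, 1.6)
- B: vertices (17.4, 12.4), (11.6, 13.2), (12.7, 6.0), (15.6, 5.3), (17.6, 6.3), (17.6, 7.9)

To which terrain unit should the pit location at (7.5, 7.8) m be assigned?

D

Cast a ray rightward from (7.5, 7.8). For each polygon, the edges (by vertex number in listed order) whose endpoints lie on opposite sides of y = 7.8, where each meets that height, and whether that is right or left of the point:
G: no edge straddles that height → 0 crossings.
D: 2–3 at x≈6.60 (left), 4–1 at x≈12.21 (right) → 1 crossing.
B: 2–3 at x≈12.42 (right), 5–6 at x≈17.60 (right) → 2 crossings.
Only D has an odd count, so the point is inside D.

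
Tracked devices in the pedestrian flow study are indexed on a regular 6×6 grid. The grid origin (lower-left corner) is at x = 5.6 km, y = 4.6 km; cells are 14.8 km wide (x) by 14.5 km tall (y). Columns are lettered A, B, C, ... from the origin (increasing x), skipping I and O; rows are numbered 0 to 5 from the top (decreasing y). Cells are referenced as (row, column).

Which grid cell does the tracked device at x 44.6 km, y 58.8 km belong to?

Column index: ⌊(44.6 − 5.6) / 14.8⌋ = ⌊2.635⌋ = 2 → column C
Row offset from origin: ⌊(58.8 − 4.6) / 14.5⌋ = ⌊3.738⌋ = 3 → row 2 (counted from top)

(2, C)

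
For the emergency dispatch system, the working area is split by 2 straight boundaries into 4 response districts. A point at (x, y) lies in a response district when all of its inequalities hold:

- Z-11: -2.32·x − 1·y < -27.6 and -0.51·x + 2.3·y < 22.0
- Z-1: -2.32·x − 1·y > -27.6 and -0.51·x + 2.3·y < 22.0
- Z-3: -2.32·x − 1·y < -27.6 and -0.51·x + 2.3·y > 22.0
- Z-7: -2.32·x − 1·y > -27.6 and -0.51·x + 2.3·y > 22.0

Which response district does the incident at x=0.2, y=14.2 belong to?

Z-7

-2.32·0.2 − 1·14.2 = -14.664, which is > -27.6
-0.51·0.2 + 2.3·14.2 = 32.558, which is > 22.0
This sign pattern matches Z-7.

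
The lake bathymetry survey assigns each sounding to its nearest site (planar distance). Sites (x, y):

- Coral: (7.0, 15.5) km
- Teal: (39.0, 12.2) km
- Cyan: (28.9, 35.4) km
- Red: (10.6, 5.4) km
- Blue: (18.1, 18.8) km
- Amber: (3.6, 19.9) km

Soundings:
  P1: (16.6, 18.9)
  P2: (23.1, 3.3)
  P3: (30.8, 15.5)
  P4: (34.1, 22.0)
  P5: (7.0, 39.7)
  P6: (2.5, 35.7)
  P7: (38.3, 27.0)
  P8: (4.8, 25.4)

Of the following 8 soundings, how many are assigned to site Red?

P1 → Blue
P2 → Red
P3 → Teal
P4 → Teal
P5 → Amber
P6 → Amber
P7 → Cyan
P8 → Amber
1 of the 8 goes to Red.

1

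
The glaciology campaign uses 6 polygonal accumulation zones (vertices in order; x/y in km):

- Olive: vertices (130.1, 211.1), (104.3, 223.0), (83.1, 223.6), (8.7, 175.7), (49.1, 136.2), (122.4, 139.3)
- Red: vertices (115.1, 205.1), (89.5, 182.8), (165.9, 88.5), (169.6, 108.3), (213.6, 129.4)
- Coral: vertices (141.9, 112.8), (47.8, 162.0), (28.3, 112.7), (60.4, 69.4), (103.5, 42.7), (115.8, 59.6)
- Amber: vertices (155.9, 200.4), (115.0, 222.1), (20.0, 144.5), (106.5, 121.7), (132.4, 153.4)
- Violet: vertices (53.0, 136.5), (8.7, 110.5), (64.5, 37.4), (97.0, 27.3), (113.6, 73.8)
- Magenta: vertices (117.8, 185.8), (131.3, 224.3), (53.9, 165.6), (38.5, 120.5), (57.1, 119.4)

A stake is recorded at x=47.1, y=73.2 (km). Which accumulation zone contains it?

Violet

Cast a ray rightward from (47.1, 73.2). For each polygon, the edges (by vertex number in listed order) whose endpoints lie on opposite sides of y = 73.2, where each meets that height, and whether that is right or left of the point:
Olive: no edge straddles that height → 0 crossings.
Red: no edge straddles that height → 0 crossings.
Coral: 3–4 at x≈57.58 (right), 6–1 at x≈122.47 (right) → 2 crossings.
Amber: no edge straddles that height → 0 crossings.
Violet: 2–3 at x≈37.17 (left), 4–5 at x≈113.39 (right) → 1 crossing.
Magenta: no edge straddles that height → 0 crossings.
Only Violet has an odd count, so the point is inside Violet.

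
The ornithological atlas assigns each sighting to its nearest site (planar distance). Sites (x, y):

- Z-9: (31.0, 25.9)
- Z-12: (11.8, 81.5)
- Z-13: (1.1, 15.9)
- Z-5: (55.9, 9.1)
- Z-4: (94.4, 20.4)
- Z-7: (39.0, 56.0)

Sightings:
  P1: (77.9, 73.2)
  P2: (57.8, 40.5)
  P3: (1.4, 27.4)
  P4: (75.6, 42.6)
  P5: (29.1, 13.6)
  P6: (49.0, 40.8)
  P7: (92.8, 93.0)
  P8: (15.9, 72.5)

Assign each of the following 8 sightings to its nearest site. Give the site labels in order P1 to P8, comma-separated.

Z-7, Z-7, Z-13, Z-4, Z-9, Z-7, Z-7, Z-12

P1 → Z-7 (d²=1809.05)
P2 → Z-7 (d²=593.69)
P3 → Z-13 (d²=132.34)
P4 → Z-4 (d²=846.28)
P5 → Z-9 (d²=154.90)
P6 → Z-7 (d²=331.04)
P7 → Z-7 (d²=4263.44)
P8 → Z-12 (d²=97.81)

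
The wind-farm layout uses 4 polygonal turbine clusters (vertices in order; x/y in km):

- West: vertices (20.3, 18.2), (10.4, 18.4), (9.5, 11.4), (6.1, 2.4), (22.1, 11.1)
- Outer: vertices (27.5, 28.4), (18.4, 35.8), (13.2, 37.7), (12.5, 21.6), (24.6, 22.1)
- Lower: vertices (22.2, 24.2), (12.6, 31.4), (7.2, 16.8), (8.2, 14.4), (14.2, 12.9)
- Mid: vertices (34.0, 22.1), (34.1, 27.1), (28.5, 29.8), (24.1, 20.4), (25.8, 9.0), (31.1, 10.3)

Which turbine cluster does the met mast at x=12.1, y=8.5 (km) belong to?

West

Cast a ray rightward from (12.1, 8.5). For each polygon, the edges (by vertex number in listed order) whose endpoints lie on opposite sides of y = 8.5, where each meets that height, and whether that is right or left of the point:
West: 3–4 at x≈8.40 (left), 4–5 at x≈17.32 (right) → 1 crossing.
Outer: no edge straddles that height → 0 crossings.
Lower: no edge straddles that height → 0 crossings.
Mid: no edge straddles that height → 0 crossings.
Only West has an odd count, so the point is inside West.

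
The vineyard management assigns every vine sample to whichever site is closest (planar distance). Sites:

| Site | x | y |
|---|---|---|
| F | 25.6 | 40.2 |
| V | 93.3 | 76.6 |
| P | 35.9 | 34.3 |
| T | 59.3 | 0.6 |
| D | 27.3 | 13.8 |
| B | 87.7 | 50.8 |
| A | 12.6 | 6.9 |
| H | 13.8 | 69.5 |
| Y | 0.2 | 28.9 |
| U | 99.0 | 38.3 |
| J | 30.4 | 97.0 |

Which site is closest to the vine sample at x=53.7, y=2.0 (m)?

Squared distances to each site:
F: 2248.850; V: 7133.320; P: 1360.130; T: 33.320; D: 836.200; B: 3537.440; A: 1713.220; H: 6148.260; Y: 3585.860; U: 3369.780; J: 9567.890.
Minimum at T.

T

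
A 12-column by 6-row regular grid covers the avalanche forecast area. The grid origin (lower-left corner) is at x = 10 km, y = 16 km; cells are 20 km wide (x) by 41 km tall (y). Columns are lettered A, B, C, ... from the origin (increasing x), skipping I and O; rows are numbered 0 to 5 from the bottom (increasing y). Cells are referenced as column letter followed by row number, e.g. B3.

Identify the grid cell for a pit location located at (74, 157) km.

Column index: ⌊(74 − 10) / 20⌋ = ⌊3.200⌋ = 3 → column D
Row offset from origin: ⌊(157 − 16) / 41⌋ = ⌊3.439⌋ = 3 → row 3

D3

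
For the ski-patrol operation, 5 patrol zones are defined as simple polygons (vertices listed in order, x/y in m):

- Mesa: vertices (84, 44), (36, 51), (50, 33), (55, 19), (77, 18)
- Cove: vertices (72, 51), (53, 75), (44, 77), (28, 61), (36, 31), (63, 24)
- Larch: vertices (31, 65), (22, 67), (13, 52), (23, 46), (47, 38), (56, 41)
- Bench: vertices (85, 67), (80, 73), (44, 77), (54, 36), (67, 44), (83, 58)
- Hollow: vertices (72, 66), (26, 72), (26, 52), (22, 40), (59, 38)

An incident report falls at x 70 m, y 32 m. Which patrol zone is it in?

Mesa

Cast a ray rightward from (70, 32). For each polygon, the edges (by vertex number in listed order) whose endpoints lie on opposite sides of y = 32, where each meets that height, and whether that is right or left of the point:
Mesa: 3–4 at x≈50.4 (left), 5–1 at x≈80.8 (right) → 1 crossing.
Cove: 4–5 at x≈35.7 (left), 6–1 at x≈65.7 (left) → 0 crossings.
Larch: no edge straddles that height → 0 crossings.
Bench: no edge straddles that height → 0 crossings.
Hollow: no edge straddles that height → 0 crossings.
Only Mesa has an odd count, so the point is inside Mesa.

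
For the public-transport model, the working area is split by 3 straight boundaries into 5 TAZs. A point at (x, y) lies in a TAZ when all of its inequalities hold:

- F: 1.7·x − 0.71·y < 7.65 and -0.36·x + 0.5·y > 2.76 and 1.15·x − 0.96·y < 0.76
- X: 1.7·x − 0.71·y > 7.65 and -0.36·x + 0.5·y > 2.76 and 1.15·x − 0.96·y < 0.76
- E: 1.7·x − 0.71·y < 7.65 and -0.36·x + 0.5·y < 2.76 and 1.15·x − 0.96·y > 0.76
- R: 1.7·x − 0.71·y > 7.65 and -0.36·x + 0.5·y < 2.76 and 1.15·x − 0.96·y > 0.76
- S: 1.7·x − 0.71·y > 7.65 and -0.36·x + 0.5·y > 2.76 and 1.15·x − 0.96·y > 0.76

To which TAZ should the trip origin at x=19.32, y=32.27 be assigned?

1.7·19.32 − 0.71·32.27 = 9.932, which is > 7.65
-0.36·19.32 + 0.5·32.27 = 9.180, which is > 2.76
1.15·19.32 − 0.96·32.27 = -8.761, which is < 0.76
This sign pattern matches X.

X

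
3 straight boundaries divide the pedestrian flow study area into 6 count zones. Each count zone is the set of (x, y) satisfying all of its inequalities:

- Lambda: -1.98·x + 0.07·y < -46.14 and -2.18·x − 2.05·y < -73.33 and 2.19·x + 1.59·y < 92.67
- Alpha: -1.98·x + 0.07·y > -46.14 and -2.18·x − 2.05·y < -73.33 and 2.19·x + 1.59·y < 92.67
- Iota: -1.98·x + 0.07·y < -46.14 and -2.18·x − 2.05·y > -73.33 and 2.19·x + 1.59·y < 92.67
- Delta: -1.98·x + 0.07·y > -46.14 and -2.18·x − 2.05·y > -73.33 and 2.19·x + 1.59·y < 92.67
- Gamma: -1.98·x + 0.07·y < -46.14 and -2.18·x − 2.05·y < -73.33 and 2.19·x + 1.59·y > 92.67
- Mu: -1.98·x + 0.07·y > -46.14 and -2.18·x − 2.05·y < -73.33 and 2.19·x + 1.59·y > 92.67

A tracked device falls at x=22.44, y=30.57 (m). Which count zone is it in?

Mu

-1.98·22.44 + 0.07·30.57 = -42.291, which is > -46.14
-2.18·22.44 − 2.05·30.57 = -111.588, which is < -73.33
2.19·22.44 + 1.59·30.57 = 97.750, which is > 92.67
This sign pattern matches Mu.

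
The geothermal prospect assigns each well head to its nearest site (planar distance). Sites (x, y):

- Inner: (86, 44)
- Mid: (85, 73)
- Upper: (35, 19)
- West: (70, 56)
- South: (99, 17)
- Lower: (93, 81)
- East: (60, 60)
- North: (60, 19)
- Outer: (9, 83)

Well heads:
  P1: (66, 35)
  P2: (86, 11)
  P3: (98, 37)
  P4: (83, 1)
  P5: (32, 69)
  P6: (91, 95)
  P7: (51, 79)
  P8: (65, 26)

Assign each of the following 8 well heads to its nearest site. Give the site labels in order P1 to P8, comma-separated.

P1 → North (d²=292.00)
P2 → South (d²=205.00)
P3 → Inner (d²=193.00)
P4 → South (d²=512.00)
P5 → Outer (d²=725.00)
P6 → Lower (d²=200.00)
P7 → East (d²=442.00)
P8 → North (d²=74.00)

North, South, Inner, South, Outer, Lower, East, North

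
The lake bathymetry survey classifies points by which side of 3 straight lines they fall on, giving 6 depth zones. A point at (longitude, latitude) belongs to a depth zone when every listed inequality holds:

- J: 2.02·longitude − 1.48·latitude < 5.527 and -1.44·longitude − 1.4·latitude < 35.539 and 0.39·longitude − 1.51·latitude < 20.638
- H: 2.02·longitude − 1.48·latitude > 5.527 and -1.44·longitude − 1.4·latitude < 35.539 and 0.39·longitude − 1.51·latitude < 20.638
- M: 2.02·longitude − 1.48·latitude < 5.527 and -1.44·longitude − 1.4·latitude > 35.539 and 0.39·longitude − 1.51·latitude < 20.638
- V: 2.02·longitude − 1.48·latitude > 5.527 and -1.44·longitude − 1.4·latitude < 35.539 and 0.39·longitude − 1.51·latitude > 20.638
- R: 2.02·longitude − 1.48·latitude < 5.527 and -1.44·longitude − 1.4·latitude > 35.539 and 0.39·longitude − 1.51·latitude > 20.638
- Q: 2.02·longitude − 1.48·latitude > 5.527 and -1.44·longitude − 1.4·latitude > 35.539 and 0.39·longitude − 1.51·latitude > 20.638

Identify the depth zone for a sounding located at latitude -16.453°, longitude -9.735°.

2.02·-9.735 − 1.48·-16.453 = 4.686, which is < 5.527
-1.44·-9.735 − 1.4·-16.453 = 37.053, which is > 35.539
0.39·-9.735 − 1.51·-16.453 = 21.047, which is > 20.638
This sign pattern matches R.

R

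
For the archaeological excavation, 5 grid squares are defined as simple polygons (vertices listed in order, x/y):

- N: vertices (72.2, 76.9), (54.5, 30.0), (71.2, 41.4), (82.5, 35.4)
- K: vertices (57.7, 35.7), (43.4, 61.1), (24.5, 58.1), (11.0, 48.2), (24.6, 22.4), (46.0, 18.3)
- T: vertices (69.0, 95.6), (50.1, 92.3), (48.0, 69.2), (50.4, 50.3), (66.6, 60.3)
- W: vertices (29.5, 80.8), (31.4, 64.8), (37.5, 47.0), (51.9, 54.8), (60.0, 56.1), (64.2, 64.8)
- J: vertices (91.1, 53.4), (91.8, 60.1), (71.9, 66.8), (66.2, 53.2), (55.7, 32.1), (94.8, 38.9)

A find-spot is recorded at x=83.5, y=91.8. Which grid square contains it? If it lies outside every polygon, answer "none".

none

Cast a ray rightward from (83.5, 91.8). For each polygon, the edges (by vertex number in listed order) whose endpoints lie on opposite sides of y = 91.8, where each meets that height, and whether that is right or left of the point:
N: no edge straddles that height → 0 crossings.
K: no edge straddles that height → 0 crossings.
T: 2–3 at x≈50.05 (left), 5–1 at x≈68.74 (left) → 0 crossings.
W: no edge straddles that height → 0 crossings.
J: no edge straddles that height → 0 crossings.
All counts are even, so the point lies outside every listed polygon.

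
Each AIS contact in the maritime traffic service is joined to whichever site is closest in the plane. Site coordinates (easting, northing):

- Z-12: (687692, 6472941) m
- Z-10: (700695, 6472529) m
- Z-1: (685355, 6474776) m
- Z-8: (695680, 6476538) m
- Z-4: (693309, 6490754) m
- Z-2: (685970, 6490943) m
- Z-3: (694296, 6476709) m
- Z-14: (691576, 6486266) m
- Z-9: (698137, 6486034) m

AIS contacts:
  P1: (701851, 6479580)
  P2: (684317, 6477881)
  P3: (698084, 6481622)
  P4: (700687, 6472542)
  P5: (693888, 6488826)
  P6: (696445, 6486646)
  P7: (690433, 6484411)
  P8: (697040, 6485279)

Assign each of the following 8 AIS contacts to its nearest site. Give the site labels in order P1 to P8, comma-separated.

P1 → Z-8 (d²=47335005.00)
P2 → Z-1 (d²=10718469.00)
P3 → Z-9 (d²=19468553.00)
P4 → Z-10 (d²=233.00)
P5 → Z-4 (d²=4052425.00)
P6 → Z-9 (d²=3237408.00)
P7 → Z-14 (d²=4747474.00)
P8 → Z-9 (d²=1773434.00)

Z-8, Z-1, Z-9, Z-10, Z-4, Z-9, Z-14, Z-9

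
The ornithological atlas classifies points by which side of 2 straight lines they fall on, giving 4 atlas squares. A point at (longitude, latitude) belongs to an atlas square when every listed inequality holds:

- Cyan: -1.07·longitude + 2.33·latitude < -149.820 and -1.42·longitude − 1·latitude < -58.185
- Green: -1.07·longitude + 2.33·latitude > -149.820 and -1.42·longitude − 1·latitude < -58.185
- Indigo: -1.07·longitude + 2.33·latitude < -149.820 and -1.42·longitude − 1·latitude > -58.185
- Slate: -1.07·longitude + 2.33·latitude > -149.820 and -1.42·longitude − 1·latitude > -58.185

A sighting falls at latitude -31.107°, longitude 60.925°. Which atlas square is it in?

-1.07·60.925 + 2.33·-31.107 = -137.669, which is > -149.820
-1.42·60.925 − 1·-31.107 = -55.406, which is > -58.185
This sign pattern matches Slate.

Slate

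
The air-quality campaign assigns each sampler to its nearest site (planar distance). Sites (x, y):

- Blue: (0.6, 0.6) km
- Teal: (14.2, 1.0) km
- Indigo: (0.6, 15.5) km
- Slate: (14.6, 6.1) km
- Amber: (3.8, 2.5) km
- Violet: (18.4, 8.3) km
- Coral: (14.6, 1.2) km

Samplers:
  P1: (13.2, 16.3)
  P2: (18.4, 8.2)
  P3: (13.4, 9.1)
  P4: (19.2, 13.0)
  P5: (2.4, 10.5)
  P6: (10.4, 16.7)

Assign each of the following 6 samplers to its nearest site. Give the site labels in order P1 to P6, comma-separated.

Violet, Violet, Slate, Violet, Indigo, Indigo

P1 → Violet (d²=91.04)
P2 → Violet (d²=0.01)
P3 → Slate (d²=10.44)
P4 → Violet (d²=22.73)
P5 → Indigo (d²=28.24)
P6 → Indigo (d²=97.48)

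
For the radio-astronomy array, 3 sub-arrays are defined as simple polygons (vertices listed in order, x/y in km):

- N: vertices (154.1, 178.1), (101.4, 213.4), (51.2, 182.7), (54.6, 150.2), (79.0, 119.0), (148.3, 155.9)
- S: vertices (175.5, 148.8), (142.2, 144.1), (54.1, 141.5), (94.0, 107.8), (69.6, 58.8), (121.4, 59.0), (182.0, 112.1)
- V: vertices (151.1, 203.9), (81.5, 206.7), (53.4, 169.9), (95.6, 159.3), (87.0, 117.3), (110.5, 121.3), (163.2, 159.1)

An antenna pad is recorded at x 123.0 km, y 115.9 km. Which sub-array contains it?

S

Cast a ray rightward from (123.0, 115.9). For each polygon, the edges (by vertex number in listed order) whose endpoints lie on opposite sides of y = 115.9, where each meets that height, and whether that is right or left of the point:
N: no edge straddles that height → 0 crossings.
S: 3–4 at x≈84.41 (left), 7–1 at x≈181.33 (right) → 1 crossing.
V: no edge straddles that height → 0 crossings.
Only S has an odd count, so the point is inside S.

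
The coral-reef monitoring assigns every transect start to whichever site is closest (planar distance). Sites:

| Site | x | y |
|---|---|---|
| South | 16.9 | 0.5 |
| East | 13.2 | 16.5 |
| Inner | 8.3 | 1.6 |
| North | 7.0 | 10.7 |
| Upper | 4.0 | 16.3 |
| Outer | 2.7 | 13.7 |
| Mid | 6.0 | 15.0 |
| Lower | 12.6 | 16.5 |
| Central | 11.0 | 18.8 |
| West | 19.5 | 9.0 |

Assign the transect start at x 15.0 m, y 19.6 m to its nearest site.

East

Squared distances to each site:
South: 368.420; East: 12.850; Inner: 368.890; North: 143.210; Upper: 131.890; Outer: 186.100; Mid: 102.160; Lower: 15.370; Central: 16.640; West: 132.610.
Minimum at East.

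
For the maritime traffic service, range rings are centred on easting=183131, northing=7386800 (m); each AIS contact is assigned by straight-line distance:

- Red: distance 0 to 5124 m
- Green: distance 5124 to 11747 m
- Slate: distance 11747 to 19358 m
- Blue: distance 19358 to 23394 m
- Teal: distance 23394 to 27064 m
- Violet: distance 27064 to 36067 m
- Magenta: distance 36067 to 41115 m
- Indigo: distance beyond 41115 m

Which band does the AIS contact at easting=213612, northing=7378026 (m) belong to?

Violet

Distance = √((213612−183131)² + (7378026−7386800)²) = √(929091361.000 + 76983076.000) = 31718.676 m.
27064 ≤ 31718.676 < 36067 → Violet.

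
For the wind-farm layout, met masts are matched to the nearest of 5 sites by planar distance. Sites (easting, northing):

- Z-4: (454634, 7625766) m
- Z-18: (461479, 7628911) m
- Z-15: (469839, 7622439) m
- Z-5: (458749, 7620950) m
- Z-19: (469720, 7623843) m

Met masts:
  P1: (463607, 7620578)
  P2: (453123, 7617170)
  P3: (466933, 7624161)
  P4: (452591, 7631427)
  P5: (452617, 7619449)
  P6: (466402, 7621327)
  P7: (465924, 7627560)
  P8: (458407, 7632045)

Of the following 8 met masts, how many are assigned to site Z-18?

2

P1 → Z-5
P2 → Z-5
P3 → Z-19
P4 → Z-4
P5 → Z-5
P6 → Z-15
P7 → Z-18
P8 → Z-18
2 of the 8 go to Z-18.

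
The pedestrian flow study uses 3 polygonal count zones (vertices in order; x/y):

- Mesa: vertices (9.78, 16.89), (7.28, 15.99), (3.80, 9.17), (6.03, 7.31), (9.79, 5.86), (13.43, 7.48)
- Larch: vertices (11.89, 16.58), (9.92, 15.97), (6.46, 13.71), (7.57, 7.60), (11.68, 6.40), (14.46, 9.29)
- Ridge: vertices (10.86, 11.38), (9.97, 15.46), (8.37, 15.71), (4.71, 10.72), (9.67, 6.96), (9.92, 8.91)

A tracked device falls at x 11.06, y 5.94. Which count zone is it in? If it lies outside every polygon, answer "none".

Cast a ray rightward from (11.06, 5.94). For each polygon, the edges (by vertex number in listed order) whose endpoints lie on opposite sides of y = 5.94, where each meets that height, and whether that is right or left of the point:
Mesa: 4–5 at x≈9.583 (left), 5–6 at x≈9.970 (left) → 0 crossings.
Larch: no edge straddles that height → 0 crossings.
Ridge: no edge straddles that height → 0 crossings.
All counts are even, so the point lies outside every listed polygon.

none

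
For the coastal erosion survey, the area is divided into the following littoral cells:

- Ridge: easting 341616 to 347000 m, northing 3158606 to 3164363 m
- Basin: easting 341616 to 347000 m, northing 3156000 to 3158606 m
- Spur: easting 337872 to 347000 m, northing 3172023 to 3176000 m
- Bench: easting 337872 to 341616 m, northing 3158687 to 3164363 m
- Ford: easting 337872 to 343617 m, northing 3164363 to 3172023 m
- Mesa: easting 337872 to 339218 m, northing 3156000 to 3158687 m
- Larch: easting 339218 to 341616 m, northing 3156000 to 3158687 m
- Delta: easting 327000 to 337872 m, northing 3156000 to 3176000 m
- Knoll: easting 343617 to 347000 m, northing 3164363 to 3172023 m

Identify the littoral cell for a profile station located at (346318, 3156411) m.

The point has easting = 346318 and northing = 3156411.
Only Basin satisfies 341616 ≤ easting ≤ 347000 and 3156000 ≤ northing ≤ 3158606.

Basin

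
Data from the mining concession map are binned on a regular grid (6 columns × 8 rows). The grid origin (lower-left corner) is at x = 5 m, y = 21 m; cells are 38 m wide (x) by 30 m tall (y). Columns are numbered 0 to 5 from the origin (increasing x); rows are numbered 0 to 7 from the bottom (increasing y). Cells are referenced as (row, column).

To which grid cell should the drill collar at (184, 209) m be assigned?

Column index: ⌊(184 − 5) / 38⌋ = ⌊4.711⌋ = 4
Row offset from origin: ⌊(209 − 21) / 30⌋ = ⌊6.267⌋ = 6 → row 6

(6, 4)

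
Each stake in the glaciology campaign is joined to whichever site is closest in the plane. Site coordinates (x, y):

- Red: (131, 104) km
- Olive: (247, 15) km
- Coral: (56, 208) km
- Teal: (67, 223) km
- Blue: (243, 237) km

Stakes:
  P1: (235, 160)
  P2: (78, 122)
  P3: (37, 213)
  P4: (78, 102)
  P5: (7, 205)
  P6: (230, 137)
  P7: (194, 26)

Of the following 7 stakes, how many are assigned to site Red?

P1 → Blue
P2 → Red
P3 → Coral
P4 → Red
P5 → Coral
P6 → Blue
P7 → Olive
2 of the 7 go to Red.

2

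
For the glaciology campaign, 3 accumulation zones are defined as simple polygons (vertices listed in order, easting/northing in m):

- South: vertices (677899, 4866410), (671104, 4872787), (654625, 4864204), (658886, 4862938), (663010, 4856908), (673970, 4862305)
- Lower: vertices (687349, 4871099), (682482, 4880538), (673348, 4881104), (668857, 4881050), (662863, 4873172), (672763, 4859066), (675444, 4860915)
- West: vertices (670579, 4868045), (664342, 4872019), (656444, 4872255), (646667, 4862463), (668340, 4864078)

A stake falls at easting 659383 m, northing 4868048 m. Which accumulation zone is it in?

West

Cast a ray rightward from (659383, 4868048). For each polygon, the edges (by vertex number in listed order) whose endpoints lie on opposite sides of northing = 4868048, where each meets that height, and whether that is right or left of the point:
South: 1–2 at easting≈676153.6 (right), 2–3 at easting≈662005.3 (right) → 2 crossings.
Lower: 5–6 at easting≈666459.2 (right), 7–1 at easting≈683782.4 (right) → 2 crossings.
West: 1–2 at easting≈670574.3 (right), 3–4 at easting≈652243.4 (left) → 1 crossing.
Only West has an odd count, so the point is inside West.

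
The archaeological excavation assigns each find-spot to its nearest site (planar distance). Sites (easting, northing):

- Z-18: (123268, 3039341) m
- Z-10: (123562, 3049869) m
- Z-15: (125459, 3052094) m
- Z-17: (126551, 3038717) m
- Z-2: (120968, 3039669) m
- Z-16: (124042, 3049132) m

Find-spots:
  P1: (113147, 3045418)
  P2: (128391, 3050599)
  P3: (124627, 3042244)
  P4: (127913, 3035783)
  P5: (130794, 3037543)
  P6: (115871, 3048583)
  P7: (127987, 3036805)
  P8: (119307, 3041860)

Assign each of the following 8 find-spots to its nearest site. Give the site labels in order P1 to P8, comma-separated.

Z-2, Z-15, Z-18, Z-17, Z-17, Z-10, Z-17, Z-2

P1 → Z-2 (d²=94219042.00)
P2 → Z-15 (d²=10831649.00)
P3 → Z-18 (d²=10274290.00)
P4 → Z-17 (d²=10463400.00)
P5 → Z-17 (d²=19381325.00)
P6 → Z-10 (d²=60805277.00)
P7 → Z-17 (d²=5717840.00)
P8 → Z-2 (d²=7559402.00)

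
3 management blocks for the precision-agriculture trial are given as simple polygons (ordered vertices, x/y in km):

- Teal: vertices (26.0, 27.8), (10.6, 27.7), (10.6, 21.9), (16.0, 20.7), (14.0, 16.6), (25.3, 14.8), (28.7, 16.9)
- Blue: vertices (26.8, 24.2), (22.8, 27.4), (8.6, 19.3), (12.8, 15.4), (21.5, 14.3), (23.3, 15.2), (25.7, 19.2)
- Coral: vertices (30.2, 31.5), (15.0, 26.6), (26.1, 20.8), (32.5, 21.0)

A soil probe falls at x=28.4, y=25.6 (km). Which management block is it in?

Coral

Cast a ray rightward from (28.4, 25.6). For each polygon, the edges (by vertex number in listed order) whose endpoints lie on opposite sides of y = 25.6, where each meets that height, and whether that is right or left of the point:
Teal: 2–3 at x≈10.60 (left), 7–1 at x≈26.54 (left) → 0 crossings.
Blue: 1–2 at x≈25.05 (left), 2–3 at x≈19.64 (left) → 0 crossings.
Coral: 2–3 at x≈16.91 (left), 4–1 at x≈31.49 (right) → 1 crossing.
Only Coral has an odd count, so the point is inside Coral.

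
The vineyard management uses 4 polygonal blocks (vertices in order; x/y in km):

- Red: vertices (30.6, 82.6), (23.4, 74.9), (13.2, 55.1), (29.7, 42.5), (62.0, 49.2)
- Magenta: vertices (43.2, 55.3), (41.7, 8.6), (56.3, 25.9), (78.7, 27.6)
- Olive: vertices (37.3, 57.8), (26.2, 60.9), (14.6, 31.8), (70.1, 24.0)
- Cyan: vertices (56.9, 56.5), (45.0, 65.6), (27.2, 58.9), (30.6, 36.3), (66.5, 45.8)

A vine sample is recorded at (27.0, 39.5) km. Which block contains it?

Cast a ray rightward from (27.0, 39.5). For each polygon, the edges (by vertex number in listed order) whose endpoints lie on opposite sides of y = 39.5, where each meets that height, and whether that is right or left of the point:
Red: no edge straddles that height → 0 crossings.
Magenta: 1–2 at x≈42.69 (right), 4–1 at x≈63.45 (right) → 2 crossings.
Olive: 2–3 at x≈17.67 (left), 4–1 at x≈55.06 (right) → 1 crossing.
Cyan: 3–4 at x≈30.12 (right), 4–5 at x≈42.69 (right) → 2 crossings.
Only Olive has an odd count, so the point is inside Olive.

Olive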